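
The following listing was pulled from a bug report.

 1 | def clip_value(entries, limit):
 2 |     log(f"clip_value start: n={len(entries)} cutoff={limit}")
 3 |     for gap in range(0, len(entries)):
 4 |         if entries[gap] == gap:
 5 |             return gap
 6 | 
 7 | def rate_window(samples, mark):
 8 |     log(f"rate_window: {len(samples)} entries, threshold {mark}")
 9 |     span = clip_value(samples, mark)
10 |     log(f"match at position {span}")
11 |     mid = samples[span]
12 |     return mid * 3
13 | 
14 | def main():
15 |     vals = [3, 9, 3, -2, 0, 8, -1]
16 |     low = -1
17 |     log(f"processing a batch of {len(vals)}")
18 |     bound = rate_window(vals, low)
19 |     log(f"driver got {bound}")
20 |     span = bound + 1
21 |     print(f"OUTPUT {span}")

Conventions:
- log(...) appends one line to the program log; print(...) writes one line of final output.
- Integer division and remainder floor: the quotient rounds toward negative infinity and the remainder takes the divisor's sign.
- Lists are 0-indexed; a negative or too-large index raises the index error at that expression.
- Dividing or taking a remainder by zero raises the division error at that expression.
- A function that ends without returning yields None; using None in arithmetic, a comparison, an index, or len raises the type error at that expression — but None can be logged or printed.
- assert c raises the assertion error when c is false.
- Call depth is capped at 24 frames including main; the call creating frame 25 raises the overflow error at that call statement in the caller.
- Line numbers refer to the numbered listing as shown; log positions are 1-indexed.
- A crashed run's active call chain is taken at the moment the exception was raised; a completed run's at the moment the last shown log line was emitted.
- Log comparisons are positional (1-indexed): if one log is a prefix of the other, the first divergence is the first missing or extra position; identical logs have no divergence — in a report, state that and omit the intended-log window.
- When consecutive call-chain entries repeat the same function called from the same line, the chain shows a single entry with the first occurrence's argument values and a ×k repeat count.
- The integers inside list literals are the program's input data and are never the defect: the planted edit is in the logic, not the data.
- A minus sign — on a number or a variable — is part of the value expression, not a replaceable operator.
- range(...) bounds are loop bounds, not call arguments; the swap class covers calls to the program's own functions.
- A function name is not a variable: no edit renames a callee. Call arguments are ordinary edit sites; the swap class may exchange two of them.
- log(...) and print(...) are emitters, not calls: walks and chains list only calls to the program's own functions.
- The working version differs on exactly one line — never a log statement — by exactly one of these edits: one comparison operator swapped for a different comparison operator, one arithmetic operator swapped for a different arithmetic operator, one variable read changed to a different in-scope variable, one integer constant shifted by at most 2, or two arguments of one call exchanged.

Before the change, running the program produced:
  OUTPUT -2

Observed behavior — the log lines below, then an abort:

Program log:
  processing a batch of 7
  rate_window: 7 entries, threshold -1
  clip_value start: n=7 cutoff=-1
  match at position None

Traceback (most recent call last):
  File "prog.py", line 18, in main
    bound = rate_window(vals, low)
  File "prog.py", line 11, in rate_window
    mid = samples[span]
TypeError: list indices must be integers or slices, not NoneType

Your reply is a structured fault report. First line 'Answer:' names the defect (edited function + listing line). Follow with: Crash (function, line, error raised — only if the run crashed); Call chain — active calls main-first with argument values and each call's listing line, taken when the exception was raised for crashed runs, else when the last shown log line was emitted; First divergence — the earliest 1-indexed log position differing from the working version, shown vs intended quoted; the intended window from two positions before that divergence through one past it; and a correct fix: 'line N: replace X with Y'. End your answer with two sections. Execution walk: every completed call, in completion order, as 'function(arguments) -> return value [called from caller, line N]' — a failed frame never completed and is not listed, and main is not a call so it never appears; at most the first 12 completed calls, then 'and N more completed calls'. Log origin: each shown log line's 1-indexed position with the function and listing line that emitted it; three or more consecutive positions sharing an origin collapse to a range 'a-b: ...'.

Answer: the defect is in clip_value at line 4.
Key observation: The log first diverges at position 4: the faulty run prints 'match at position None' where the working version prints 'match at position 6'.
Crash: rate_window, line 11, TypeError.
Call chain: main -> rate_window([3, 9, 3, -2, 0, 8, -1], -1) (called at line 18).
First divergence: position 4 — the shown line 'match at position None' should read 'match at position 6'.
Intended log window:
  2: rate_window: 7 entries, threshold -1
  3: clip_value start: n=7 cutoff=-1
  4: match at position 6
  5: driver got -3
Execution walk:
  clip_value([3, 9, 3, -2, 0, 8, -1], -1) -> None  [called from rate_window, line 9]
Log origin:
  1: from main, line 17
  2: from rate_window, line 8
  3: from clip_value, line 2
  4: from rate_window, line 10
A correct fix: line 4: replace `entries[gap] == gap` with `entries[gap] == limit`.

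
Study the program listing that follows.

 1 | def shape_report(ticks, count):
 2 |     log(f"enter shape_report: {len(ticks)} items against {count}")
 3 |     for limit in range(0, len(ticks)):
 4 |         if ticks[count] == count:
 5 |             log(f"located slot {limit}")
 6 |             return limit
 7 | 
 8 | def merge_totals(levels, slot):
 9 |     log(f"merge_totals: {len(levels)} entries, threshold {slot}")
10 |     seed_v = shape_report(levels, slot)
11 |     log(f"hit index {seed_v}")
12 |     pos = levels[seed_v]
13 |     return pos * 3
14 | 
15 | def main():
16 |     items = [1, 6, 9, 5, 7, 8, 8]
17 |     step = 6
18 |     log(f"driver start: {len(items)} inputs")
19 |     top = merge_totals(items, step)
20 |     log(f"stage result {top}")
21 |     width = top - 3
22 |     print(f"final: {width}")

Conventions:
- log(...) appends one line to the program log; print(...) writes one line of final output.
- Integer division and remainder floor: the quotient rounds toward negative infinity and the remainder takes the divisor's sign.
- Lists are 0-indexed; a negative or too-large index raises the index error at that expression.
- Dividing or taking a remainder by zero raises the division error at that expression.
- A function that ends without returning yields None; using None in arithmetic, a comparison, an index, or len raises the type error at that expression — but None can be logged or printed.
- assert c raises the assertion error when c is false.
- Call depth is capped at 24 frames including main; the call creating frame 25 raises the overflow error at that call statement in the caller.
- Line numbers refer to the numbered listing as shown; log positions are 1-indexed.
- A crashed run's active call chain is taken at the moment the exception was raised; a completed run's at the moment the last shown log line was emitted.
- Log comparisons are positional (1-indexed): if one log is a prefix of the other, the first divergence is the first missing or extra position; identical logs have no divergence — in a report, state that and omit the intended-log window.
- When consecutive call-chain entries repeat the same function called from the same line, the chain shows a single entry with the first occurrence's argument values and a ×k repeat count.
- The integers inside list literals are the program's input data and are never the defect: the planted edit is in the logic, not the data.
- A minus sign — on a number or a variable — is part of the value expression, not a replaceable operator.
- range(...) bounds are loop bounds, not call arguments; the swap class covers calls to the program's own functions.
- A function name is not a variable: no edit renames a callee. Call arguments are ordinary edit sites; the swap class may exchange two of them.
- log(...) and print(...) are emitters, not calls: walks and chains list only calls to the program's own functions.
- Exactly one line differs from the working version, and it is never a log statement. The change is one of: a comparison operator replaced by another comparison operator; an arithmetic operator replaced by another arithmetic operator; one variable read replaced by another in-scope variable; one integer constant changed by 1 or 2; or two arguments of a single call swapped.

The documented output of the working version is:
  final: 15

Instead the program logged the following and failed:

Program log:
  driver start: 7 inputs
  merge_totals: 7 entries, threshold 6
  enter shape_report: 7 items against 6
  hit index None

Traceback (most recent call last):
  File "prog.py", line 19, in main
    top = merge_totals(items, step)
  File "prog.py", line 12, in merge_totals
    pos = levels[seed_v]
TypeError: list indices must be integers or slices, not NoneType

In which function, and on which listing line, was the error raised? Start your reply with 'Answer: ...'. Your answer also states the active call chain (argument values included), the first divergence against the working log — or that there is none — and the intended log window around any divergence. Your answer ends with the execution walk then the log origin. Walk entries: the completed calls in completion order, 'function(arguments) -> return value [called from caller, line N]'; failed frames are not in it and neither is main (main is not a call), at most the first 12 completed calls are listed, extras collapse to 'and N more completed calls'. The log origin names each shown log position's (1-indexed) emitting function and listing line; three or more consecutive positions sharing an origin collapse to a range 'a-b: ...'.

Answer: the error was raised in merge_totals, line 12.
Key observation: At log position 4 the runs split — shown 'hit index None', but the working version logs 'located slot 1'.
Call chain: main -> merge_totals([1, 6, 9, 5, 7, 8, 8], 6) (called at line 19).
First divergence: position 4 — shown 'hit index None', intended 'located slot 1'.
Intended log window:
  2: merge_totals: 7 entries, threshold 6
  3: enter shape_report: 7 items against 6
  4: located slot 1
  5: hit index 1
Execution walk:
  shape_report([1, 6, 9, 5, 7, 8, 8], 6) -> None  [called from merge_totals, line 10]
Origin of each log line:
  1: logged in main at line 18
  2: logged in merge_totals at line 9
  3: logged in shape_report at line 2
  4: logged in merge_totals at line 11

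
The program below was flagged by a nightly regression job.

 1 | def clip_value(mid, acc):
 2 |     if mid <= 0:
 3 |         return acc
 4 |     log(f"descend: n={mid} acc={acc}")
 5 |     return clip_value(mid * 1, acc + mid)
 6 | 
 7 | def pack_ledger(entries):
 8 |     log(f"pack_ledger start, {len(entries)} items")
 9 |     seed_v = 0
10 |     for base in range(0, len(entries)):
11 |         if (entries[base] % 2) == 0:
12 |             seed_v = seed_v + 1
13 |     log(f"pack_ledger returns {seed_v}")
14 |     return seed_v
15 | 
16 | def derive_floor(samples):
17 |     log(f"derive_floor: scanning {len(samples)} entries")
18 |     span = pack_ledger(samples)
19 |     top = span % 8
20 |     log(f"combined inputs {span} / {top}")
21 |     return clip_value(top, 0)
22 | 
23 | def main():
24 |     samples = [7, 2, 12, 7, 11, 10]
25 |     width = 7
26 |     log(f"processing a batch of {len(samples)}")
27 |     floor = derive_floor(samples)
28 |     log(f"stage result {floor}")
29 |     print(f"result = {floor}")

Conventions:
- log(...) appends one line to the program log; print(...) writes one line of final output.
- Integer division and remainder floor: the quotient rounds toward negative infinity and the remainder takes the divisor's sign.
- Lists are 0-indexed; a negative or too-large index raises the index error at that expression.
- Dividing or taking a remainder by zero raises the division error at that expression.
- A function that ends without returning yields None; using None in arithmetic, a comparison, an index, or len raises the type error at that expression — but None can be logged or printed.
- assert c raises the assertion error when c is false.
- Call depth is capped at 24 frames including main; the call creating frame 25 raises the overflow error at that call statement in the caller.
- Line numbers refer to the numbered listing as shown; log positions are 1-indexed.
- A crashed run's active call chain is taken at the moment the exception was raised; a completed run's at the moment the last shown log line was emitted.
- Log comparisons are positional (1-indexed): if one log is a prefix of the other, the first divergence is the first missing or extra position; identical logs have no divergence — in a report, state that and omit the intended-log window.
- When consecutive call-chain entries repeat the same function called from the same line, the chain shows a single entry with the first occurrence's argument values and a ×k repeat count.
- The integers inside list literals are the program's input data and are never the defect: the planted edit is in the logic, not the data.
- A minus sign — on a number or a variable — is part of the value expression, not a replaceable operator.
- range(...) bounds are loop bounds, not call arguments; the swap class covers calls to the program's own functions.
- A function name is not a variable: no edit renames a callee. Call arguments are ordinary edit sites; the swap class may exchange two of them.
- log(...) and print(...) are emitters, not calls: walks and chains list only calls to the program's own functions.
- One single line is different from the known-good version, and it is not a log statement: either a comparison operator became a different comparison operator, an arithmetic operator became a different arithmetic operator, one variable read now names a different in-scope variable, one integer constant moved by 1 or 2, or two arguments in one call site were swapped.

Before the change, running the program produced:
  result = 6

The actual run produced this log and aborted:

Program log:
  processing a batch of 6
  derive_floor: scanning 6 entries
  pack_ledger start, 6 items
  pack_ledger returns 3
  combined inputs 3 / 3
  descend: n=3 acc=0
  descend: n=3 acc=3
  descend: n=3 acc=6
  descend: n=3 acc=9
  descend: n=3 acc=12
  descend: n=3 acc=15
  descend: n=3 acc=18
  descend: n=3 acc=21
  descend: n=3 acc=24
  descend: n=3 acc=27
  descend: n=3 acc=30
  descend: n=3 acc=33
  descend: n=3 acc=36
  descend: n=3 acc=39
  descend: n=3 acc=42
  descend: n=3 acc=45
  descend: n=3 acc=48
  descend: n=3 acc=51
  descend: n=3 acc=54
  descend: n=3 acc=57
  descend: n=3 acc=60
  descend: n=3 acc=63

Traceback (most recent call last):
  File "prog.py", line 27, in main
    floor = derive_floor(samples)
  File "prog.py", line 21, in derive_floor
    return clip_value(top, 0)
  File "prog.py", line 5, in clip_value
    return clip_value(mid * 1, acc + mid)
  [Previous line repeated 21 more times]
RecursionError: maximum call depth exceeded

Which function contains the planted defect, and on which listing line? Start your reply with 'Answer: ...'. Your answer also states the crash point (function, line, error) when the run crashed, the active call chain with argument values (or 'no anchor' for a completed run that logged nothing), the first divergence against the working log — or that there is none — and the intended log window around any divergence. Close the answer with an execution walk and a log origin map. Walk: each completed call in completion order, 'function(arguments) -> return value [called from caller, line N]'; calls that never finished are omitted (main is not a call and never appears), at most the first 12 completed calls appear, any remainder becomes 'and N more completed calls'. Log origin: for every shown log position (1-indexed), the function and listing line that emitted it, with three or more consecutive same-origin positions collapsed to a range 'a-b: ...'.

Answer: the defect is in clip_value at line 5.
Key observation: The earliest visible damage is log position 7 — 'descend: n=3 acc=3' rather than the intended 'descend: n=2 acc=3'.
Crash: clip_value, line 5, RecursionError.
Call chain: main -> derive_floor([7, 2, 12, 7, 11, 10]) (called at line 27) -> clip_value(3, 0) (called at line 21) -> clip_value(3, 3) (called at line 5) ×21.
First divergence: position 7 — shown 'descend: n=3 acc=3', intended 'descend: n=2 acc=3'.
Intended log window:
  5: combined inputs 3 / 3
  6: descend: n=3 acc=0
  7: descend: n=2 acc=3
  8: descend: n=1 acc=5
Execution walk:
  pack_ledger([7, 2, 12, 7, 11, 10]) -> 3  [called from derive_floor, line 18]
Log origin:
  1: logged in main at line 26
  2: logged in derive_floor at line 17
  3: logged in pack_ledger at line 8
  4: logged in pack_ledger at line 13
  5: logged in derive_floor at line 20
  6-27: logged in clip_value at line 4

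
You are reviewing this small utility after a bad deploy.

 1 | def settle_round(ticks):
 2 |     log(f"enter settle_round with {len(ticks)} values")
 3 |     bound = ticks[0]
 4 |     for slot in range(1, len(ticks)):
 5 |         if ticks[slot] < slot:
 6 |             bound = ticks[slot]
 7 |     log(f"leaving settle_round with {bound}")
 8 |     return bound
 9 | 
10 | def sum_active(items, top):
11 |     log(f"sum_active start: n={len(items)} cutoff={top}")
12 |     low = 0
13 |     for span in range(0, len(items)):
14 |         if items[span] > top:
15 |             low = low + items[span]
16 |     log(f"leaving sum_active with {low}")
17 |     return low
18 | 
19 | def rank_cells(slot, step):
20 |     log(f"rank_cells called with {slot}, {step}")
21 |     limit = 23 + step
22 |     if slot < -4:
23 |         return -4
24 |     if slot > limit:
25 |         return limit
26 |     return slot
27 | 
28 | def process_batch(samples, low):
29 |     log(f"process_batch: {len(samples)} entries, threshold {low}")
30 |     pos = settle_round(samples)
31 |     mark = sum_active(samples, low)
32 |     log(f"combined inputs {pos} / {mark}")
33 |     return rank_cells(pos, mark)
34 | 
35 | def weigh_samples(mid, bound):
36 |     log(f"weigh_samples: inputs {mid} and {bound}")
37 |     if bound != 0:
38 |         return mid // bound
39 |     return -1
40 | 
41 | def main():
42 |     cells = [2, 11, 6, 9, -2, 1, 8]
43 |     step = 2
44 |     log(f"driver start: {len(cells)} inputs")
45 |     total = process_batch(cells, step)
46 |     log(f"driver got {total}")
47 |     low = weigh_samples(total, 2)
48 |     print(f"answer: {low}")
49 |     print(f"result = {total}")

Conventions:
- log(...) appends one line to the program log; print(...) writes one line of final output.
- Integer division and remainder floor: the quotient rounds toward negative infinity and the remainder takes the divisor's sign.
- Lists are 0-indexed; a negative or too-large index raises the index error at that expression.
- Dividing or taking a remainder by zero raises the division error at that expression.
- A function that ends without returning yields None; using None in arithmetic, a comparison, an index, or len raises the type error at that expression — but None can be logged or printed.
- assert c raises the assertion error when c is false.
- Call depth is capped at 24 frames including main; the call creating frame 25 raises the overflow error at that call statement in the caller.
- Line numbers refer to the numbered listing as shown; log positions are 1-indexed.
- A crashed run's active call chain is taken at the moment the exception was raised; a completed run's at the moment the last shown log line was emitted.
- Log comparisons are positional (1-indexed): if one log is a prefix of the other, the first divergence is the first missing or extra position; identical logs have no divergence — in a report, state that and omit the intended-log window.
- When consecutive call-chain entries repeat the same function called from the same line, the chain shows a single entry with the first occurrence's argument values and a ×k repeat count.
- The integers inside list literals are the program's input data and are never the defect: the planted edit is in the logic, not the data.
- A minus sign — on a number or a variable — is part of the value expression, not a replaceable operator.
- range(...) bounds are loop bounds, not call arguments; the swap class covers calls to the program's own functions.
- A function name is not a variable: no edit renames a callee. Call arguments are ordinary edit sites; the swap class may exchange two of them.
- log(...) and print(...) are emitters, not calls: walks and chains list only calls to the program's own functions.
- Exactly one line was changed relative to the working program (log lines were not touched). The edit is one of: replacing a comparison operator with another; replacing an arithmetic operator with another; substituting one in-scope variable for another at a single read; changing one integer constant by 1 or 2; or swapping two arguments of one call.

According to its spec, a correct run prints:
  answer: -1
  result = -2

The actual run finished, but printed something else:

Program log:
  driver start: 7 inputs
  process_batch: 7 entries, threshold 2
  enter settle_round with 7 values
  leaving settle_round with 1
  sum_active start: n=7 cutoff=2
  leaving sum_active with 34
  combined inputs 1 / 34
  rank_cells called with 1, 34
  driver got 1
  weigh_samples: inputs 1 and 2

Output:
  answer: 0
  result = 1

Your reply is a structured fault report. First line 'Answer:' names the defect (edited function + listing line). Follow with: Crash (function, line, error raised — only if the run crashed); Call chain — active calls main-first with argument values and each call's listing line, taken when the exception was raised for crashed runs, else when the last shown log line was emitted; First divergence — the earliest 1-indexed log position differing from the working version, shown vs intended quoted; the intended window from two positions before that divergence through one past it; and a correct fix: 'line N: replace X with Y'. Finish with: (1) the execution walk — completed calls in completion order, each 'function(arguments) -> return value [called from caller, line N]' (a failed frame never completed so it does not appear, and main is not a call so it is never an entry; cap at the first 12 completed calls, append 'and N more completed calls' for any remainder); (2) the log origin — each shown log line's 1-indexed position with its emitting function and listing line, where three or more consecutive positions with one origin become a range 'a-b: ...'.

Answer: the defect is in settle_round at line 5.
The tell: Everything matches until log position 4, which reads 'leaving settle_round with 1' in place of 'leaving settle_round with -2'.
Call chain: main -> weigh_samples(1, 2) (called at line 47).
First divergence: position 4 — the shown line 'leaving settle_round with 1' should read 'leaving settle_round with -2'.
Intended log window:
  2: process_batch: 7 entries, threshold 2
  3: enter settle_round with 7 values
  4: leaving settle_round with -2
  5: sum_active start: n=7 cutoff=2
Execution walk:
  settle_round([2, 11, 6, 9, -2, 1, 8]) -> 1  [called from process_batch, line 30]
  sum_active([2, 11, 6, 9, -2, 1, 8], 2) -> 34  [called from process_batch, line 31]
  rank_cells(1, 34) -> 1  [called from process_batch, line 33]
  process_batch([2, 11, 6, 9, -2, 1, 8], 2) -> 1  [called from main, line 45]
  weigh_samples(1, 2) -> 0  [called from main, line 47]
Origin of each log line:
  1: emitted by main (line 44)
  2: emitted by process_batch (line 29)
  3: emitted by settle_round (line 2)
  4: emitted by settle_round (line 7)
  5: emitted by sum_active (line 11)
  6: emitted by sum_active (line 16)
  7: emitted by process_batch (line 32)
  8: emitted by rank_cells (line 20)
  9: emitted by main (line 46)
  10: emitted by weigh_samples (line 36)
A correct fix: line 5: replace `ticks[slot] < slot` with `ticks[slot] < bound`.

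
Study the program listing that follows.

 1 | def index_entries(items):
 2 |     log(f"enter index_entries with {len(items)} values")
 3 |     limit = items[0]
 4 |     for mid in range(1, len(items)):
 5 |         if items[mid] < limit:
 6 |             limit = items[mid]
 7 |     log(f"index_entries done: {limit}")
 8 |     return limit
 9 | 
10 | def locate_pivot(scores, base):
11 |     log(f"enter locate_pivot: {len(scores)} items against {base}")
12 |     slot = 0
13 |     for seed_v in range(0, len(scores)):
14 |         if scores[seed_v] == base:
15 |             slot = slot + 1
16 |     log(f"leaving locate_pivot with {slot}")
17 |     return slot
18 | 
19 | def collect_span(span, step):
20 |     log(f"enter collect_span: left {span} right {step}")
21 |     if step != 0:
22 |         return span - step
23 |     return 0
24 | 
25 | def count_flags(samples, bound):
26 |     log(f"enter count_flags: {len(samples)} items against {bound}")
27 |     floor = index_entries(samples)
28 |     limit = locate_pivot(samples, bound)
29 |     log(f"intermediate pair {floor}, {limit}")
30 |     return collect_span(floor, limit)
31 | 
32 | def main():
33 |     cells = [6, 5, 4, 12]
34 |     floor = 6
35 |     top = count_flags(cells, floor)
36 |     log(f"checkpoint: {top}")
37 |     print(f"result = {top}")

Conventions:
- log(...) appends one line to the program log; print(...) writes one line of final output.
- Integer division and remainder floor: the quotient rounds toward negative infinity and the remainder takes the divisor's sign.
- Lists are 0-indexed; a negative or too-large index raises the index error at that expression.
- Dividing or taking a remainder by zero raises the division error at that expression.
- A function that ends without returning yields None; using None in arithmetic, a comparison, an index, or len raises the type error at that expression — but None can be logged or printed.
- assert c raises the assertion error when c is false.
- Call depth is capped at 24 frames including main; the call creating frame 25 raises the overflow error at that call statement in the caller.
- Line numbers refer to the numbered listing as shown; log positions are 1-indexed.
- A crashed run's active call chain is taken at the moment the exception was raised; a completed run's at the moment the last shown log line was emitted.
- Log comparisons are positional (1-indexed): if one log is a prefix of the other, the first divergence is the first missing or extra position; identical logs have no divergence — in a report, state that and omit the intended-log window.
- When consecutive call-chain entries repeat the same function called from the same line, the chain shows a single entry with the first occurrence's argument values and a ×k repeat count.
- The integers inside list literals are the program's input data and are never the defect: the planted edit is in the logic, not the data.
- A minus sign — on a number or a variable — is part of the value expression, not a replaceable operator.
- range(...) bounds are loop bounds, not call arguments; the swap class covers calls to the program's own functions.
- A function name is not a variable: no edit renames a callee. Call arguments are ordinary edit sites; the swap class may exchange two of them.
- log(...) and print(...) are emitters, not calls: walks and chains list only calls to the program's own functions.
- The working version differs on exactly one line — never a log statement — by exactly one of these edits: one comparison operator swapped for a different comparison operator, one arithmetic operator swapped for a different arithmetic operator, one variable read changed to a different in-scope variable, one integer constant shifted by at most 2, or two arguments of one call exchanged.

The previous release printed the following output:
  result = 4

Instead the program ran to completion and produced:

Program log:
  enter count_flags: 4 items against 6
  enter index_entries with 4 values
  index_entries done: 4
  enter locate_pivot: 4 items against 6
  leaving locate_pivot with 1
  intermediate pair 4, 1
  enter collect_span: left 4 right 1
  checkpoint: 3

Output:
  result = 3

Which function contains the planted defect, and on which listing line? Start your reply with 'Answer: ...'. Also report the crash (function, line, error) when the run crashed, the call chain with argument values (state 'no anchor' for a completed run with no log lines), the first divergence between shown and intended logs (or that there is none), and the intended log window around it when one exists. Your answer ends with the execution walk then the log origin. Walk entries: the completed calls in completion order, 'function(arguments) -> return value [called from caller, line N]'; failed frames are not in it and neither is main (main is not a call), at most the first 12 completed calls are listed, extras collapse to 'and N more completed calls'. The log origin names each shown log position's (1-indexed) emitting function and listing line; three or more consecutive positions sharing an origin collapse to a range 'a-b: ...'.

Answer: the defect is in collect_span at line 22.
Key fact: Position 8 is the first bad log line: 'checkpoint: 3' should read 'checkpoint: 4'.
Call chain: main.
First divergence: at position 8 the run shows 'checkpoint: 3' where the working version logs 'checkpoint: 4'.
Intended log window:
  6: intermediate pair 4, 1
  7: enter collect_span: left 4 right 1
  8: checkpoint: 4
Execution walk:
  index_entries([6, 5, 4, 12]) -> 4  [called from count_flags, line 27]
  locate_pivot([6, 5, 4, 12], 6) -> 1  [called from count_flags, line 28]
  collect_span(4, 1) -> 3  [called from count_flags, line 30]
  count_flags([6, 5, 4, 12], 6) -> 3  [called from main, line 35]
Log origins:
  1 — count_flags, line 26
  2 — index_entries, line 2
  3 — index_entries, line 7
  4 — locate_pivot, line 11
  5 — locate_pivot, line 16
  6 — count_flags, line 29
  7 — collect_span, line 20
  8 — main, line 36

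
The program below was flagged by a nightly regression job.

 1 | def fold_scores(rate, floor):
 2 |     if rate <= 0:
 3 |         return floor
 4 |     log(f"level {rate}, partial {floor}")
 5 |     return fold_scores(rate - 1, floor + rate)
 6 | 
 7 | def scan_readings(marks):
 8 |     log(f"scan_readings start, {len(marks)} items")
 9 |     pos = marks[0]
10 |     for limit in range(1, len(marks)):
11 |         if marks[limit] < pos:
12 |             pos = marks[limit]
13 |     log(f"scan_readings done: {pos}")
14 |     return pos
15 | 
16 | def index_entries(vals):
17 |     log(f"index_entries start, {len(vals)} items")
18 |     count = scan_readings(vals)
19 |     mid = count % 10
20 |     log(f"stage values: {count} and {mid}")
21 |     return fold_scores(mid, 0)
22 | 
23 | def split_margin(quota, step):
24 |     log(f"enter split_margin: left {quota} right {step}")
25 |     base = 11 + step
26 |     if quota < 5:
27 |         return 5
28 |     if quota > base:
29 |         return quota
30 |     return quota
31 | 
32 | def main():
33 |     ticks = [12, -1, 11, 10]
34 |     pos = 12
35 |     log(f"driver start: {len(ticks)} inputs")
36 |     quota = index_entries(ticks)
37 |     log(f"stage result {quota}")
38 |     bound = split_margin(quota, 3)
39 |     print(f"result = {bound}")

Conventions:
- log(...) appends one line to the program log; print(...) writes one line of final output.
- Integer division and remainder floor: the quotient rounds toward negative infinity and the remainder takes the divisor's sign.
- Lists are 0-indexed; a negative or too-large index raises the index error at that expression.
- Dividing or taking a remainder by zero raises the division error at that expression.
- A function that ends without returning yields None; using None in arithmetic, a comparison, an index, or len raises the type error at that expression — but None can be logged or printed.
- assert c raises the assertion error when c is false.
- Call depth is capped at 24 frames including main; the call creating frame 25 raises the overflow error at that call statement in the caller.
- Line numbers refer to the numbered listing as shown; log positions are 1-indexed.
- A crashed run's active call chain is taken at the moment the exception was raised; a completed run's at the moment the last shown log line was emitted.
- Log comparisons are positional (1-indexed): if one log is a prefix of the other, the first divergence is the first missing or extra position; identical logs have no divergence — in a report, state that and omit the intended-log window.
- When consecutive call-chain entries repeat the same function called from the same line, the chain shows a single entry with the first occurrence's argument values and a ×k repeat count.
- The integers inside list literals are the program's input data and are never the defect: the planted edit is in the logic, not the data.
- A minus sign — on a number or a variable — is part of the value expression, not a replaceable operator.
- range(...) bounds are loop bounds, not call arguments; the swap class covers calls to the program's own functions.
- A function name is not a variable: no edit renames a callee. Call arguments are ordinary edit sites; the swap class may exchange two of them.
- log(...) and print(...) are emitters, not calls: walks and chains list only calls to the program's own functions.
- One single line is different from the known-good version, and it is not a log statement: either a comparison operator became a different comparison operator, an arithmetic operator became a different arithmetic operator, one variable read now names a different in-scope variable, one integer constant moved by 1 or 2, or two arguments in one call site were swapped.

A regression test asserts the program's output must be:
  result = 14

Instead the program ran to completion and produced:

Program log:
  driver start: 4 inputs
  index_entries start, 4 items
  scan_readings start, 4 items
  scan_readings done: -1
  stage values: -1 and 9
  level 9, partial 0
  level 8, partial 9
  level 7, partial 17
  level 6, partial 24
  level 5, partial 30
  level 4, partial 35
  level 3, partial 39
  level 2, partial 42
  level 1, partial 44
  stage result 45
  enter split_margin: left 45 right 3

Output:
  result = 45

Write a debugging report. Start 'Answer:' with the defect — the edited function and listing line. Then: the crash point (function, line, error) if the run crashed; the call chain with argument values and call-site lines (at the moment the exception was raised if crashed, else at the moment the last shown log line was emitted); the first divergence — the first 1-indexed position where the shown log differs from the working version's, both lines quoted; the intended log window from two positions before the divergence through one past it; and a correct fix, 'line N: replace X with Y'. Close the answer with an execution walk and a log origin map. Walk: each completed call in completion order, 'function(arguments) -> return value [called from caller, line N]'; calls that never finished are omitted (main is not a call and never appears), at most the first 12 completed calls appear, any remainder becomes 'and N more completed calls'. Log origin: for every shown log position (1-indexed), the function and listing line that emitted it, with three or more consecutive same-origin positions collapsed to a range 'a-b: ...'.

Answer: the defect is in split_margin at line 29.
The tell: No log line changed; the fault shows up purely in the output.
Call chain: main -> split_margin(45, 3) (called at line 38).
First divergence: none (the log streams are identical).
Execution walk:
  scan_readings([12, -1, 11, 10]) -> -1  [called from index_entries, line 18]
  fold_scores(0, 45) -> 45  [called from fold_scores, line 5]
  fold_scores(1, 44) -> 45  [called from fold_scores, line 5]
  fold_scores(2, 42) -> 45  [called from fold_scores, line 5]
  fold_scores(3, 39) -> 45  [called from fold_scores, line 5]
  fold_scores(4, 35) -> 45  [called from fold_scores, line 5]
  fold_scores(5, 30) -> 45  [called from fold_scores, line 5]
  fold_scores(6, 24) -> 45  [called from fold_scores, line 5]
  fold_scores(7, 17) -> 45  [called from fold_scores, line 5]
  fold_scores(8, 9) -> 45  [called from fold_scores, line 5]
  fold_scores(9, 0) -> 45  [called from index_entries, line 21]
  index_entries([12, -1, 11, 10]) -> 45  [called from main, line 36]
  ... and 1 more completed call
Origin of each log line:
  1 — main, line 35
  2 — index_entries, line 17
  3 — scan_readings, line 8
  4 — scan_readings, line 13
  5 — index_entries, line 20
  6-14 — fold_scores, line 4
  15 — main, line 37
  16 — split_margin, line 24
A correct fix: line 29: replace `quota` with `base`.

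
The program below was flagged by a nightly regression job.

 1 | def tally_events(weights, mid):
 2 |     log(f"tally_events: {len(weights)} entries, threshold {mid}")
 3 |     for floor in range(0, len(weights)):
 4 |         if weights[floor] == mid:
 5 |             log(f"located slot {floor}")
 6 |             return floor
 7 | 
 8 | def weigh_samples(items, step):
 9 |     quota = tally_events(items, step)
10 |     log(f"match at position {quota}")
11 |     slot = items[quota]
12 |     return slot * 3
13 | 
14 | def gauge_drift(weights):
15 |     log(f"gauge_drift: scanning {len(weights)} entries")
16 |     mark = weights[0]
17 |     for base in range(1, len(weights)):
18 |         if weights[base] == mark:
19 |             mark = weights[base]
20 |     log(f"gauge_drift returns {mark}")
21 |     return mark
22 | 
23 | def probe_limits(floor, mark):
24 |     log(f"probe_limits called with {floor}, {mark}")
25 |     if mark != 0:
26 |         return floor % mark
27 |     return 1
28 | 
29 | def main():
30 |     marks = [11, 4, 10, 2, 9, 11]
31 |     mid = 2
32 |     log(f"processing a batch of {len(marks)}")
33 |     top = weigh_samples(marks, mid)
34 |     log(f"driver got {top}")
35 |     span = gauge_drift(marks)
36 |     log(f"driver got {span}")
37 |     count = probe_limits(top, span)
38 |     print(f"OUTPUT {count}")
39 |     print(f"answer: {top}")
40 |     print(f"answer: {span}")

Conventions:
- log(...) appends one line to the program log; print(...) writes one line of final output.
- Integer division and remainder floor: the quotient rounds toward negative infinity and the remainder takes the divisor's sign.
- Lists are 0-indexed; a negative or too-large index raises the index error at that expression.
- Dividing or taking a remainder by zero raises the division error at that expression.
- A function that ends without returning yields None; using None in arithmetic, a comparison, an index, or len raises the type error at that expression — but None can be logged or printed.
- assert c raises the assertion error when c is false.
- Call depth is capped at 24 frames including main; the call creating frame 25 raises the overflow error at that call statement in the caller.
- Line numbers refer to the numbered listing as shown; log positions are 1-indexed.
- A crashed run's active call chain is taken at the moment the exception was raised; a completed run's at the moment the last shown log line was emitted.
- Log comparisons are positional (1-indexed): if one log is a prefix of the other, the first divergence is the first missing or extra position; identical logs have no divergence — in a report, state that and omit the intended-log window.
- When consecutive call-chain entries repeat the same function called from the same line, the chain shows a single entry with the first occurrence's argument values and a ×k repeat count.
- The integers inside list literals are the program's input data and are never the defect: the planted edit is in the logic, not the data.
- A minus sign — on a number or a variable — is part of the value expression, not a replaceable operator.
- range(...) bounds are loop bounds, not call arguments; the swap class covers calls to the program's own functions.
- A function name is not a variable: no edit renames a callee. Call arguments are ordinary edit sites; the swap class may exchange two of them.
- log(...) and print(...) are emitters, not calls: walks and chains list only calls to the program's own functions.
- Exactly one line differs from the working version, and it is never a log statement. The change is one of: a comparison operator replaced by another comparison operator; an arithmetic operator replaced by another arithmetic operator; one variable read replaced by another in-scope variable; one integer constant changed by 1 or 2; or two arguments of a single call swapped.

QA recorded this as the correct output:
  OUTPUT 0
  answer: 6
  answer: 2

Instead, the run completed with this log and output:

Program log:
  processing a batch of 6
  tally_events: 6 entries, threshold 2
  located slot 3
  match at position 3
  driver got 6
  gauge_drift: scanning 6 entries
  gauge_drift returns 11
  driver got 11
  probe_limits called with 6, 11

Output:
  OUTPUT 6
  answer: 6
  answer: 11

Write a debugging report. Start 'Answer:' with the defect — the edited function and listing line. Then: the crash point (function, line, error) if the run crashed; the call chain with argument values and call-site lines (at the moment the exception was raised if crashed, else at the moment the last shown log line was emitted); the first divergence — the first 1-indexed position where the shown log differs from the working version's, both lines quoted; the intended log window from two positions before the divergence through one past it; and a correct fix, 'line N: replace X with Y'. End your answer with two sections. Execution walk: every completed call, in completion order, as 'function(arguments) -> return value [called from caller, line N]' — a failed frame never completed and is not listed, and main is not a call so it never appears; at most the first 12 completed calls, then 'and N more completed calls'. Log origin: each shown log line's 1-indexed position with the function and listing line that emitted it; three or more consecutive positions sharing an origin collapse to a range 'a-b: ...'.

Answer: the defect is in gauge_drift at line 18.
The tell: Position 7 is the first bad log line: 'gauge_drift returns 11' should read 'gauge_drift returns 2'.
Call chain: main -> probe_limits(6, 11) (called at line 37).
First divergence: at position 7 the run shows 'gauge_drift returns 11' where the working version logs 'gauge_drift returns 2'.
Intended log window:
  5: driver got 6
  6: gauge_drift: scanning 6 entries
  7: gauge_drift returns 2
  8: driver got 2
Execution walk:
  tally_events([11, 4, 10, 2, 9, 11], 2) -> 3  [called from weigh_samples, line 9]
  weigh_samples([11, 4, 10, 2, 9, 11], 2) -> 6  [called from main, line 33]
  gauge_drift([11, 4, 10, 2, 9, 11]) -> 11  [called from main, line 35]
  probe_limits(6, 11) -> 6  [called from main, line 37]
Log line origins:
  1: emitted by main (line 32)
  2: emitted by tally_events (line 2)
  3: emitted by tally_events (line 5)
  4: emitted by weigh_samples (line 10)
  5: emitted by main (line 34)
  6: emitted by gauge_drift (line 15)
  7: emitted by gauge_drift (line 20)
  8: emitted by main (line 36)
  9: emitted by probe_limits (line 24)
A correct fix: line 18: replace `==` with `<`.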